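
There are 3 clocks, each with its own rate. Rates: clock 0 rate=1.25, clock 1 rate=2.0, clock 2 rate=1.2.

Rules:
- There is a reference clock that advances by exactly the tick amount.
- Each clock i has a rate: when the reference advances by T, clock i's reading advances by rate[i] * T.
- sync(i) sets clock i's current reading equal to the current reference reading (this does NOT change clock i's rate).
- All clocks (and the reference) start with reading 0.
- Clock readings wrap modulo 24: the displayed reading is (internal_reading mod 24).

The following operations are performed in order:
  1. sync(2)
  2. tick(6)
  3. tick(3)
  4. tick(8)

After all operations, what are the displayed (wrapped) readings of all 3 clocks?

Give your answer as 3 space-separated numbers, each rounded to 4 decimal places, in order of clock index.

After op 1 sync(2): ref=0.0000 raw=[0.0000 0.0000 0.0000]
After op 2 tick(6): ref=6.0000 raw=[7.5000 12.0000 7.2000]
After op 3 tick(3): ref=9.0000 raw=[11.2500 18.0000 10.8000]
After op 4 tick(8): ref=17.0000 raw=[21.2500 34.0000 20.4000]
Wrap final raw readings (mod 24): 21.2500 mod 24 = 21.2500; 34.0000 mod 24 = 10.0000; 20.4000 mod 24 = 20.4000

Answer: 21.2500 10.0000 20.4000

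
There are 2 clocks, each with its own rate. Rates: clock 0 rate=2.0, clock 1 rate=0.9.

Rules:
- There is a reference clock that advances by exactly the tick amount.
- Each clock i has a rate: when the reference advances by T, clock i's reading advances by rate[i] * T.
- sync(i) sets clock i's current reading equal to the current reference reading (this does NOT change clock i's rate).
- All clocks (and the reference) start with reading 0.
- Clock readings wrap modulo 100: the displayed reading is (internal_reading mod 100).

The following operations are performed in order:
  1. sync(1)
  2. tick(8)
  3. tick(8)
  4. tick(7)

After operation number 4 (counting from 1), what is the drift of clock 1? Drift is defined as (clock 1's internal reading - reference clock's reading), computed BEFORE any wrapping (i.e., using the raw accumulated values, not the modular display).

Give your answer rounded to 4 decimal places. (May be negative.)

After op 1 sync(1): ref=0.0000 raw=[0.0000 0.0000]
After op 2 tick(8): ref=8.0000 raw=[16.0000 7.2000]
After op 3 tick(8): ref=16.0000 raw=[32.0000 14.4000]
After op 4 tick(7): ref=23.0000 raw=[46.0000 20.7000]
Drift of clock 1 after op 4: 20.7000 - 23.0000 = -2.3000

Answer: -2.3000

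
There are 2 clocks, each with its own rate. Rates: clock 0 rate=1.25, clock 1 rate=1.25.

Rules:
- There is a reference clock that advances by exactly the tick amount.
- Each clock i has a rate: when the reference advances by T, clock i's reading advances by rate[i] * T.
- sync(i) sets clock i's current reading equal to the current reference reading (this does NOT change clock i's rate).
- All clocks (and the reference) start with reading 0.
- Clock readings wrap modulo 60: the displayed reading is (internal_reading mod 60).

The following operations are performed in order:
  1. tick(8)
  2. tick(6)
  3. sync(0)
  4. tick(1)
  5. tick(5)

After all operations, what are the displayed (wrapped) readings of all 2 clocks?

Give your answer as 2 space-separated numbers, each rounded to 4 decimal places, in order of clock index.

Answer: 21.5000 25.0000

Derivation:
After op 1 tick(8): ref=8.0000 raw=[10.0000 10.0000]
After op 2 tick(6): ref=14.0000 raw=[17.5000 17.5000]
After op 3 sync(0): ref=14.0000 raw=[14.0000 17.5000]
After op 4 tick(1): ref=15.0000 raw=[15.2500 18.7500]
After op 5 tick(5): ref=20.0000 raw=[21.5000 25.0000]
Wrap final raw readings (mod 60): 21.5000 mod 60 = 21.5000; 25.0000 mod 60 = 25.0000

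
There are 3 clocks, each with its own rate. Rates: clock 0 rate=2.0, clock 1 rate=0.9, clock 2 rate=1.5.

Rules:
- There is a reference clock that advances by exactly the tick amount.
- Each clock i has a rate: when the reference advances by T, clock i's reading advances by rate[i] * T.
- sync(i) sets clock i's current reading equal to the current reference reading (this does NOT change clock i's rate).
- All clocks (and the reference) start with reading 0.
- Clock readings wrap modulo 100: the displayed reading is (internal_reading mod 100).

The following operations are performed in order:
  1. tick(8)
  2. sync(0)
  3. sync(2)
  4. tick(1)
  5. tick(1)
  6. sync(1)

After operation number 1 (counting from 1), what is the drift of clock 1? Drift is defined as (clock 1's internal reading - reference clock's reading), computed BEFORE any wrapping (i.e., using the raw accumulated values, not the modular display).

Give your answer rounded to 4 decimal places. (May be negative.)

Answer: -0.8000

Derivation:
After op 1 tick(8): ref=8.0000 raw=[16.0000 7.2000 12.0000]
Drift of clock 1 after op 1: 7.2000 - 8.0000 = -0.8000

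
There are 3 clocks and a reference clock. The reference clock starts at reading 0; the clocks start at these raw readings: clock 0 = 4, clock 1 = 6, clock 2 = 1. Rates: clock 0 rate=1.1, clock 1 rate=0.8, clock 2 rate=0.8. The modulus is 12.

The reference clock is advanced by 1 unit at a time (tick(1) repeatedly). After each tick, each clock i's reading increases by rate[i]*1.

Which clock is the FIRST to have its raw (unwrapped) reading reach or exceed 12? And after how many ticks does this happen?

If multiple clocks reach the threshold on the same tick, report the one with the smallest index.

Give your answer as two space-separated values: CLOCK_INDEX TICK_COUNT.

clock 0: start=4, rate=1.1, needs 12-4 = 8; ticks = ceil(8/1.1) = ceil(7.2727) = 8; reading at tick 8 = 4 + 1.1*8 = 12.8000
clock 1: start=6, rate=0.8, needs 12-6 = 6; ticks = ceil(6/0.8) = ceil(7.5000) = 8; reading at tick 8 = 6 + 0.8*8 = 12.4000
clock 2: start=1, rate=0.8, needs 12-1 = 11; ticks = ceil(11/0.8) = ceil(13.7500) = 14; reading at tick 14 = 1 + 0.8*14 = 12.2000
Minimum tick count = 8; winners = [0, 1]; smallest index = 0

Answer: 0 8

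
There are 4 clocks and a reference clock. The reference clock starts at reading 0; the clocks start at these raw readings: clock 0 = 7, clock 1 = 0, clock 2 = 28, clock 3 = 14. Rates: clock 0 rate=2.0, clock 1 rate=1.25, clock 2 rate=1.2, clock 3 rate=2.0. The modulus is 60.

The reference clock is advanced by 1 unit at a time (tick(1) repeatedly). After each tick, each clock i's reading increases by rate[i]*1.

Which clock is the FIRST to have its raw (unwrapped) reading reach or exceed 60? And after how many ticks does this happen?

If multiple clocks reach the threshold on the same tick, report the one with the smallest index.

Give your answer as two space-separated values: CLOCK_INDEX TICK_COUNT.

clock 0: start=7, rate=2.0, needs 60-7 = 53; ticks = ceil(53/2.0) = ceil(26.5000) = 27; reading at tick 27 = 7 + 2.0*27 = 61.0000
clock 1: start=0, rate=1.25, needs 60-0 = 60; ticks = ceil(60/1.25) = ceil(48.0000) = 48; reading at tick 48 = 0 + 1.25*48 = 60.0000
clock 2: start=28, rate=1.2, needs 60-28 = 32; ticks = ceil(32/1.2) = ceil(26.6667) = 27; reading at tick 27 = 28 + 1.2*27 = 60.4000
clock 3: start=14, rate=2.0, needs 60-14 = 46; ticks = ceil(46/2.0) = ceil(23.0000) = 23; reading at tick 23 = 14 + 2.0*23 = 60.0000
Minimum tick count = 23; winners = [3]; smallest index = 3

Answer: 3 23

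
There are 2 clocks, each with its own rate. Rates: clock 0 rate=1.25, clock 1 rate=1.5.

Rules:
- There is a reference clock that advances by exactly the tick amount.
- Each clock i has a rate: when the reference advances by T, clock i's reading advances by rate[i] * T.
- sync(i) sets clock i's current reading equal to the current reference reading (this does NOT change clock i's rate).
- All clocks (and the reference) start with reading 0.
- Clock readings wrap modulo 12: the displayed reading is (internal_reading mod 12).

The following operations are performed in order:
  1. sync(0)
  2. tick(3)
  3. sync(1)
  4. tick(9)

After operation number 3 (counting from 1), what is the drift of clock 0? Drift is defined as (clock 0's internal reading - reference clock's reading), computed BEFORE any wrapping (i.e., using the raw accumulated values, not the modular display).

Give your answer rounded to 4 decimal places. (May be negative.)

After op 1 sync(0): ref=0.0000 raw=[0.0000 0.0000]
After op 2 tick(3): ref=3.0000 raw=[3.7500 4.5000]
After op 3 sync(1): ref=3.0000 raw=[3.7500 3.0000]
Drift of clock 0 after op 3: 3.7500 - 3.0000 = 0.7500

Answer: 0.7500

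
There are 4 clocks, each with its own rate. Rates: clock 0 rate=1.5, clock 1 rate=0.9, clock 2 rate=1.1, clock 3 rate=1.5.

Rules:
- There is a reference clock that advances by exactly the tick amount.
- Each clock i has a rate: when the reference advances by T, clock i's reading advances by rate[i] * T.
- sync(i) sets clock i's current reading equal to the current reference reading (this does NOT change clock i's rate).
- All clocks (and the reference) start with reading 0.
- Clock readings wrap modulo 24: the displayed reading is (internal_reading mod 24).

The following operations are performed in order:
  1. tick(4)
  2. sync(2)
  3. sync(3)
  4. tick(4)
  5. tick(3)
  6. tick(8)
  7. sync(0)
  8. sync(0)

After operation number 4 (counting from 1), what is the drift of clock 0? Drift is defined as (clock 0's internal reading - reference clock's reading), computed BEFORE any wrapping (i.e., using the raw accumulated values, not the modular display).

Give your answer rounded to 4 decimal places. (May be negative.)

Answer: 4.0000

Derivation:
After op 1 tick(4): ref=4.0000 raw=[6.0000 3.6000 4.4000 6.0000]
After op 2 sync(2): ref=4.0000 raw=[6.0000 3.6000 4.0000 6.0000]
After op 3 sync(3): ref=4.0000 raw=[6.0000 3.6000 4.0000 4.0000]
After op 4 tick(4): ref=8.0000 raw=[12.0000 7.2000 8.4000 10.0000]
Drift of clock 0 after op 4: 12.0000 - 8.0000 = 4.0000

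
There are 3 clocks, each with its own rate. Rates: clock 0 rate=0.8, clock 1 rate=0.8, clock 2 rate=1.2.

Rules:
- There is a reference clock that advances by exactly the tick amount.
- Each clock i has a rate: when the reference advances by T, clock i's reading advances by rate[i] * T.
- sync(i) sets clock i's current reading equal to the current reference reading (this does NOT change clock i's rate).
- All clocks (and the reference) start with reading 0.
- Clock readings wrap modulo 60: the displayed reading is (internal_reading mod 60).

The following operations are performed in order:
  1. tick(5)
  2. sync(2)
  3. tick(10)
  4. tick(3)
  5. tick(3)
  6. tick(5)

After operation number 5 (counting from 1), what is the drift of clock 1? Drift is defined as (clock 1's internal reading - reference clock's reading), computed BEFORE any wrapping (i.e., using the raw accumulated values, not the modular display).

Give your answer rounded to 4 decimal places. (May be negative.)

Answer: -4.2000

Derivation:
After op 1 tick(5): ref=5.0000 raw=[4.0000 4.0000 6.0000]
After op 2 sync(2): ref=5.0000 raw=[4.0000 4.0000 5.0000]
After op 3 tick(10): ref=15.0000 raw=[12.0000 12.0000 17.0000]
After op 4 tick(3): ref=18.0000 raw=[14.4000 14.4000 20.6000]
After op 5 tick(3): ref=21.0000 raw=[16.8000 16.8000 24.2000]
Drift of clock 1 after op 5: 16.8000 - 21.0000 = -4.2000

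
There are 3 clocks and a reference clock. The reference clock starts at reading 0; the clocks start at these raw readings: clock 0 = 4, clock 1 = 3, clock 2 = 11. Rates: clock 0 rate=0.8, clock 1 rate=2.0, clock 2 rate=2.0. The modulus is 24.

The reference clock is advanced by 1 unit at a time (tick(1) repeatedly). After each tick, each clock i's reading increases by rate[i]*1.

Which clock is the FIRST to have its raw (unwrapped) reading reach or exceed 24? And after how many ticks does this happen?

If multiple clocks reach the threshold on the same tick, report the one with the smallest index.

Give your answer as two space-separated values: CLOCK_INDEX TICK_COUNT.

clock 0: start=4, rate=0.8, needs 24-4 = 20; ticks = ceil(20/0.8) = ceil(25.0000) = 25; reading at tick 25 = 4 + 0.8*25 = 24.0000
clock 1: start=3, rate=2.0, needs 24-3 = 21; ticks = ceil(21/2.0) = ceil(10.5000) = 11; reading at tick 11 = 3 + 2.0*11 = 25.0000
clock 2: start=11, rate=2.0, needs 24-11 = 13; ticks = ceil(13/2.0) = ceil(6.5000) = 7; reading at tick 7 = 11 + 2.0*7 = 25.0000
Minimum tick count = 7; winners = [2]; smallest index = 2

Answer: 2 7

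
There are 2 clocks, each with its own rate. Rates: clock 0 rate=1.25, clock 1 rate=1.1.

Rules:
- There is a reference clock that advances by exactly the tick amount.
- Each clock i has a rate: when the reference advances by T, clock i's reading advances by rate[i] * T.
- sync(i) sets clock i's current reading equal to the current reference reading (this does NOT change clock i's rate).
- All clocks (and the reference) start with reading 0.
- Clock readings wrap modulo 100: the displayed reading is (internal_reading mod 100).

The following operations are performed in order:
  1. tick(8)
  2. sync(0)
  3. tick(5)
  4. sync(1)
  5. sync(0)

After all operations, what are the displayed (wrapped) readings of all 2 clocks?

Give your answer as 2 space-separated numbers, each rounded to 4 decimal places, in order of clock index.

Answer: 13.0000 13.0000

Derivation:
After op 1 tick(8): ref=8.0000 raw=[10.0000 8.8000]
After op 2 sync(0): ref=8.0000 raw=[8.0000 8.8000]
After op 3 tick(5): ref=13.0000 raw=[14.2500 14.3000]
After op 4 sync(1): ref=13.0000 raw=[14.2500 13.0000]
After op 5 sync(0): ref=13.0000 raw=[13.0000 13.0000]
Wrap final raw readings (mod 100): 13.0000 mod 100 = 13.0000; 13.0000 mod 100 = 13.0000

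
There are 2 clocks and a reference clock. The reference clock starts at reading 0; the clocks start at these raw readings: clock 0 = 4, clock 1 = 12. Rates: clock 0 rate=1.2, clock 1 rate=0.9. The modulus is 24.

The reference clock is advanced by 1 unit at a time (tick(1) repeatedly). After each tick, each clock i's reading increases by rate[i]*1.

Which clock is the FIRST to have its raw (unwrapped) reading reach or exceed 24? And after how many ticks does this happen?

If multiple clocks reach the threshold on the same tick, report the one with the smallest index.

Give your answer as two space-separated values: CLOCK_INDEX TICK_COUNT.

clock 0: start=4, rate=1.2, needs 24-4 = 20; ticks = ceil(20/1.2) = ceil(16.6667) = 17; reading at tick 17 = 4 + 1.2*17 = 24.4000
clock 1: start=12, rate=0.9, needs 24-12 = 12; ticks = ceil(12/0.9) = ceil(13.3333) = 14; reading at tick 14 = 12 + 0.9*14 = 24.6000
Minimum tick count = 14; winners = [1]; smallest index = 1

Answer: 1 14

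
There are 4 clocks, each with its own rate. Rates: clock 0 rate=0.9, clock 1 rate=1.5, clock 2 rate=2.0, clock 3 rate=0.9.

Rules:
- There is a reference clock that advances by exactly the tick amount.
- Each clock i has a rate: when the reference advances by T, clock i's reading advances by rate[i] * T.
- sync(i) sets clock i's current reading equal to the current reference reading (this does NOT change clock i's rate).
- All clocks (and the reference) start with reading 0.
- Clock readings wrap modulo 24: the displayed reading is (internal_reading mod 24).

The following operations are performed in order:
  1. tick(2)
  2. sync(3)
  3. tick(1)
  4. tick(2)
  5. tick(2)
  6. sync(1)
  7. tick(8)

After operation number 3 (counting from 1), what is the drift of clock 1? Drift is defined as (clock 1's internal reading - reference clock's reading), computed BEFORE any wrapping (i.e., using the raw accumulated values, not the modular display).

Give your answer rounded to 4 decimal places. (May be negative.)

After op 1 tick(2): ref=2.0000 raw=[1.8000 3.0000 4.0000 1.8000]
After op 2 sync(3): ref=2.0000 raw=[1.8000 3.0000 4.0000 2.0000]
After op 3 tick(1): ref=3.0000 raw=[2.7000 4.5000 6.0000 2.9000]
Drift of clock 1 after op 3: 4.5000 - 3.0000 = 1.5000

Answer: 1.5000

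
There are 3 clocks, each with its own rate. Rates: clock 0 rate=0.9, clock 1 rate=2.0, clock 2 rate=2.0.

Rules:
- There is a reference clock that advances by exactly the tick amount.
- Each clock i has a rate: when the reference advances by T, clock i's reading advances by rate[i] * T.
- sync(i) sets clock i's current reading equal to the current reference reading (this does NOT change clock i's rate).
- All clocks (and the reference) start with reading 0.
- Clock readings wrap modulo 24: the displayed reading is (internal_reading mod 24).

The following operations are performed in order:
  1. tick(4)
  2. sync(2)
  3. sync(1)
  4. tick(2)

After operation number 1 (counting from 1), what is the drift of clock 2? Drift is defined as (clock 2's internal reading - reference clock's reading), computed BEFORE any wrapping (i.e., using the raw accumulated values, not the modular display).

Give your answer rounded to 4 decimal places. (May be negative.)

Answer: 4.0000

Derivation:
After op 1 tick(4): ref=4.0000 raw=[3.6000 8.0000 8.0000]
Drift of clock 2 after op 1: 8.0000 - 4.0000 = 4.0000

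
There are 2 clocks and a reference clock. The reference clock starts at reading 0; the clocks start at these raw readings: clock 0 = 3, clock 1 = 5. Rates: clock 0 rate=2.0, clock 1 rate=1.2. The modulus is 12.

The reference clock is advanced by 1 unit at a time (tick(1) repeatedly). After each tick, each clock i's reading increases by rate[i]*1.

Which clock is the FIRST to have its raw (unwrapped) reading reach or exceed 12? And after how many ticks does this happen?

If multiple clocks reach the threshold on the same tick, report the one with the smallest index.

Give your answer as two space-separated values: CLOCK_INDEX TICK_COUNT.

Answer: 0 5

Derivation:
clock 0: start=3, rate=2.0, needs 12-3 = 9; ticks = ceil(9/2.0) = ceil(4.5000) = 5; reading at tick 5 = 3 + 2.0*5 = 13.0000
clock 1: start=5, rate=1.2, needs 12-5 = 7; ticks = ceil(7/1.2) = ceil(5.8333) = 6; reading at tick 6 = 5 + 1.2*6 = 12.2000
Minimum tick count = 5; winners = [0]; smallest index = 0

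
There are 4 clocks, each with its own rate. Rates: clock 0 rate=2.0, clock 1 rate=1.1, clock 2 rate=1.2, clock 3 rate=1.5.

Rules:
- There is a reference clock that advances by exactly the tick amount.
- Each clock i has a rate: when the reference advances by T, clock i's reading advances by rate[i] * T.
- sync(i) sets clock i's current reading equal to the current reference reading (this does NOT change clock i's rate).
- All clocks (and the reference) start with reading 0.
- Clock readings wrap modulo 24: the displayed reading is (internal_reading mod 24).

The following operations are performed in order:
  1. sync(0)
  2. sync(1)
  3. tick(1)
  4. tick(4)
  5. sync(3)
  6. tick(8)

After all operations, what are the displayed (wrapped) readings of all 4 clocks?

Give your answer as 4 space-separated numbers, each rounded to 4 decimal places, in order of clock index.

After op 1 sync(0): ref=0.0000 raw=[0.0000 0.0000 0.0000 0.0000]
After op 2 sync(1): ref=0.0000 raw=[0.0000 0.0000 0.0000 0.0000]
After op 3 tick(1): ref=1.0000 raw=[2.0000 1.1000 1.2000 1.5000]
After op 4 tick(4): ref=5.0000 raw=[10.0000 5.5000 6.0000 7.5000]
After op 5 sync(3): ref=5.0000 raw=[10.0000 5.5000 6.0000 5.0000]
After op 6 tick(8): ref=13.0000 raw=[26.0000 14.3000 15.6000 17.0000]
Wrap final raw readings (mod 24): 26.0000 mod 24 = 2.0000; 14.3000 mod 24 = 14.3000; 15.6000 mod 24 = 15.6000; 17.0000 mod 24 = 17.0000

Answer: 2.0000 14.3000 15.6000 17.0000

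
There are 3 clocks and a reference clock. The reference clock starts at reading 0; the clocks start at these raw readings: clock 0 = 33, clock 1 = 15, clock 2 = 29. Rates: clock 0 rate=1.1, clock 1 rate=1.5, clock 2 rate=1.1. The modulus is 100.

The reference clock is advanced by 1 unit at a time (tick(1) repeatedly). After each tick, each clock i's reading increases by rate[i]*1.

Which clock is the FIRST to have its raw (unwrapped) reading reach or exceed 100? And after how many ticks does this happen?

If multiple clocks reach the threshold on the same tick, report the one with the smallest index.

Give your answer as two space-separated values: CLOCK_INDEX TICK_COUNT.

clock 0: start=33, rate=1.1, needs 100-33 = 67; ticks = ceil(67/1.1) = ceil(60.9091) = 61; reading at tick 61 = 33 + 1.1*61 = 100.1000
clock 1: start=15, rate=1.5, needs 100-15 = 85; ticks = ceil(85/1.5) = ceil(56.6667) = 57; reading at tick 57 = 15 + 1.5*57 = 100.5000
clock 2: start=29, rate=1.1, needs 100-29 = 71; ticks = ceil(71/1.1) = ceil(64.5455) = 65; reading at tick 65 = 29 + 1.1*65 = 100.5000
Minimum tick count = 57; winners = [1]; smallest index = 1

Answer: 1 57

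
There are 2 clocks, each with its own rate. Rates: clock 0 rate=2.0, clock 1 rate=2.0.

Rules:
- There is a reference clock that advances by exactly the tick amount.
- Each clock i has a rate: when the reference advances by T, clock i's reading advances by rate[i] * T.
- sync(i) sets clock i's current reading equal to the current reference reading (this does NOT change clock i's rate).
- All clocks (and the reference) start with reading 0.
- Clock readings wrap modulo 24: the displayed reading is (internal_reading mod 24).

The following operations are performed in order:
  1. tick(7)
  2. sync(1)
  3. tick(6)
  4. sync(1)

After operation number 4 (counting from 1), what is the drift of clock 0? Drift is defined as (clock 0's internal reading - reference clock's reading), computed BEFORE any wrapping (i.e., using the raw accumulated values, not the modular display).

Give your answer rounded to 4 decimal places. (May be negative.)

After op 1 tick(7): ref=7.0000 raw=[14.0000 14.0000]
After op 2 sync(1): ref=7.0000 raw=[14.0000 7.0000]
After op 3 tick(6): ref=13.0000 raw=[26.0000 19.0000]
After op 4 sync(1): ref=13.0000 raw=[26.0000 13.0000]
Drift of clock 0 after op 4: 26.0000 - 13.0000 = 13.0000

Answer: 13.0000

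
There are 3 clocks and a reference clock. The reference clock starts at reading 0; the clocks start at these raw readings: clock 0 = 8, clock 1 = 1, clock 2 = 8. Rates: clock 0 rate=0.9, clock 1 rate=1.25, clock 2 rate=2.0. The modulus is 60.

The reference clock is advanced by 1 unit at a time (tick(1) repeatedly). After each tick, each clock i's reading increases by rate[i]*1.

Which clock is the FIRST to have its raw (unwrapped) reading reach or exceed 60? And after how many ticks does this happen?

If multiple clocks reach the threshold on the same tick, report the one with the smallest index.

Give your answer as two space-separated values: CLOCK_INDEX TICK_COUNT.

Answer: 2 26

Derivation:
clock 0: start=8, rate=0.9, needs 60-8 = 52; ticks = ceil(52/0.9) = ceil(57.7778) = 58; reading at tick 58 = 8 + 0.9*58 = 60.2000
clock 1: start=1, rate=1.25, needs 60-1 = 59; ticks = ceil(59/1.25) = ceil(47.2000) = 48; reading at tick 48 = 1 + 1.25*48 = 61.0000
clock 2: start=8, rate=2.0, needs 60-8 = 52; ticks = ceil(52/2.0) = ceil(26.0000) = 26; reading at tick 26 = 8 + 2.0*26 = 60.0000
Minimum tick count = 26; winners = [2]; smallest index = 2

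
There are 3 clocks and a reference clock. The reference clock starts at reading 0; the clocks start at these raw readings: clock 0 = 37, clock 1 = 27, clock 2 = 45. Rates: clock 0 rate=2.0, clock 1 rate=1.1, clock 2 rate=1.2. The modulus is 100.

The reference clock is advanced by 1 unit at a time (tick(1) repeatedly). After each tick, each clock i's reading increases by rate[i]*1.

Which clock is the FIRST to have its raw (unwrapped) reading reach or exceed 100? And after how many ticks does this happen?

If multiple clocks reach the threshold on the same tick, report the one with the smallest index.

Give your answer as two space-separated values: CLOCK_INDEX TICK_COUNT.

Answer: 0 32

Derivation:
clock 0: start=37, rate=2.0, needs 100-37 = 63; ticks = ceil(63/2.0) = ceil(31.5000) = 32; reading at tick 32 = 37 + 2.0*32 = 101.0000
clock 1: start=27, rate=1.1, needs 100-27 = 73; ticks = ceil(73/1.1) = ceil(66.3636) = 67; reading at tick 67 = 27 + 1.1*67 = 100.7000
clock 2: start=45, rate=1.2, needs 100-45 = 55; ticks = ceil(55/1.2) = ceil(45.8333) = 46; reading at tick 46 = 45 + 1.2*46 = 100.2000
Minimum tick count = 32; winners = [0]; smallest index = 0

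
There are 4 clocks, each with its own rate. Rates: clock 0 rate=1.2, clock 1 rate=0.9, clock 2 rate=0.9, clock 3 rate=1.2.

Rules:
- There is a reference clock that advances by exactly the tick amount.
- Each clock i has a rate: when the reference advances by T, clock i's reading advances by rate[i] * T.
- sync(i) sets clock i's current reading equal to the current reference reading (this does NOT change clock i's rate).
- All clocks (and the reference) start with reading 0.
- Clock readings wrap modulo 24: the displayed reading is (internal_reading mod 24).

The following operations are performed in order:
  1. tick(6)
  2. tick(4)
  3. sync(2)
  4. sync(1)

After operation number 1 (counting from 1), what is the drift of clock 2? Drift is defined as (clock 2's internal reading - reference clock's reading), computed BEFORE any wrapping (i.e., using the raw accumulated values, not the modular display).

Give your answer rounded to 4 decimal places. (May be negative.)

Answer: -0.6000

Derivation:
After op 1 tick(6): ref=6.0000 raw=[7.2000 5.4000 5.4000 7.2000]
Drift of clock 2 after op 1: 5.4000 - 6.0000 = -0.6000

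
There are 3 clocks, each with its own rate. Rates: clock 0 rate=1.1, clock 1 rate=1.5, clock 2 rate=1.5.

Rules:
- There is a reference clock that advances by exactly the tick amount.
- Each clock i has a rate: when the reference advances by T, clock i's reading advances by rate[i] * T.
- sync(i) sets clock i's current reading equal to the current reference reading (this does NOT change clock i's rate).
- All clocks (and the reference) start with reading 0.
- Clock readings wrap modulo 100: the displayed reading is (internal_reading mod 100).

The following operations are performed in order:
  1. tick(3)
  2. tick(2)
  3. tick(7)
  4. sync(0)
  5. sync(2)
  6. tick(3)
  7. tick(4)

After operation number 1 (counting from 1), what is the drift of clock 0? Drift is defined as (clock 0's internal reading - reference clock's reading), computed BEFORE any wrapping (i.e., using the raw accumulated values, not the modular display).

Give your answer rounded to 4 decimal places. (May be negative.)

After op 1 tick(3): ref=3.0000 raw=[3.3000 4.5000 4.5000]
Drift of clock 0 after op 1: 3.3000 - 3.0000 = 0.3000

Answer: 0.3000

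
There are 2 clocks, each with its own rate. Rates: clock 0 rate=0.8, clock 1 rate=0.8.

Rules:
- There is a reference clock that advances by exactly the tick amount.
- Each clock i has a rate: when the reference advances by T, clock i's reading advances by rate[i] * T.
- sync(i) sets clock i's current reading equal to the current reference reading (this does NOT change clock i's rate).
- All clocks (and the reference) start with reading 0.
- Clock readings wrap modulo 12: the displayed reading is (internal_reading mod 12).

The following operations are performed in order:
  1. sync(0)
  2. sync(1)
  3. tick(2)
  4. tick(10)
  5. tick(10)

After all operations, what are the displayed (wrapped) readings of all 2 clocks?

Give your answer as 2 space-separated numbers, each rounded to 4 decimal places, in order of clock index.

After op 1 sync(0): ref=0.0000 raw=[0.0000 0.0000]
After op 2 sync(1): ref=0.0000 raw=[0.0000 0.0000]
After op 3 tick(2): ref=2.0000 raw=[1.6000 1.6000]
After op 4 tick(10): ref=12.0000 raw=[9.6000 9.6000]
After op 5 tick(10): ref=22.0000 raw=[17.6000 17.6000]
Wrap final raw readings (mod 12): 17.6000 mod 12 = 5.6000; 17.6000 mod 12 = 5.6000

Answer: 5.6000 5.6000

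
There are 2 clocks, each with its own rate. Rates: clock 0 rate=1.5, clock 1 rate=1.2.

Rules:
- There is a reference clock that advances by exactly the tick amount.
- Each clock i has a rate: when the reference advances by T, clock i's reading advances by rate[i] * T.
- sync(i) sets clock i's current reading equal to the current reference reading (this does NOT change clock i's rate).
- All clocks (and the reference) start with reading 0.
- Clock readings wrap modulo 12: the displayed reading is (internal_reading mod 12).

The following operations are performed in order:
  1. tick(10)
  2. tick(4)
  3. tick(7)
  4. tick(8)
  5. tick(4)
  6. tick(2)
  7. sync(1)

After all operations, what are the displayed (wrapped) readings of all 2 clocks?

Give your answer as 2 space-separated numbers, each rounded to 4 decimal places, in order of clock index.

After op 1 tick(10): ref=10.0000 raw=[15.0000 12.0000]
After op 2 tick(4): ref=14.0000 raw=[21.0000 16.8000]
After op 3 tick(7): ref=21.0000 raw=[31.5000 25.2000]
After op 4 tick(8): ref=29.0000 raw=[43.5000 34.8000]
After op 5 tick(4): ref=33.0000 raw=[49.5000 39.6000]
After op 6 tick(2): ref=35.0000 raw=[52.5000 42.0000]
After op 7 sync(1): ref=35.0000 raw=[52.5000 35.0000]
Wrap final raw readings (mod 12): 52.5000 mod 12 = 4.5000; 35.0000 mod 12 = 11.0000

Answer: 4.5000 11.0000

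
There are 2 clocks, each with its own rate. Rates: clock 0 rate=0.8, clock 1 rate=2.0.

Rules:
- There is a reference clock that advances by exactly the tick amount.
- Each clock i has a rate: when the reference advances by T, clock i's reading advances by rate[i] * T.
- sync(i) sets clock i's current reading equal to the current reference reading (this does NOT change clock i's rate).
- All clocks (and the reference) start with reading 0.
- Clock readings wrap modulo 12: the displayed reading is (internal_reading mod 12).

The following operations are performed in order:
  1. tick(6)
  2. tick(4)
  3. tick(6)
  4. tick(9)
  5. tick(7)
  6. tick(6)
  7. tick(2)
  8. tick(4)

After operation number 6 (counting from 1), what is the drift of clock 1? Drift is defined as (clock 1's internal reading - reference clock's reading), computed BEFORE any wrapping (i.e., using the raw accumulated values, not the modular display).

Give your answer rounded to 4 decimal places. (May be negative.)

After op 1 tick(6): ref=6.0000 raw=[4.8000 12.0000]
After op 2 tick(4): ref=10.0000 raw=[8.0000 20.0000]
After op 3 tick(6): ref=16.0000 raw=[12.8000 32.0000]
After op 4 tick(9): ref=25.0000 raw=[20.0000 50.0000]
After op 5 tick(7): ref=32.0000 raw=[25.6000 64.0000]
After op 6 tick(6): ref=38.0000 raw=[30.4000 76.0000]
Drift of clock 1 after op 6: 76.0000 - 38.0000 = 38.0000

Answer: 38.0000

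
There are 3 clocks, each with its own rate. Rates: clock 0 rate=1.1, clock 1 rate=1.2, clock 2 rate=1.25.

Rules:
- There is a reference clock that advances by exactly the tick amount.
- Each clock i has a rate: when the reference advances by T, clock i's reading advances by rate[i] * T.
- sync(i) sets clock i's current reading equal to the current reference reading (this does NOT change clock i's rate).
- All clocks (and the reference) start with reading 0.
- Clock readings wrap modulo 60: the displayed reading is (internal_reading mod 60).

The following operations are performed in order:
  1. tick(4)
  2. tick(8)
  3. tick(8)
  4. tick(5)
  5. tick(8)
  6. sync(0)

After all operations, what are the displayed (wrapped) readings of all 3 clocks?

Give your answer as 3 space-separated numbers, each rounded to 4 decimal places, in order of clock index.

Answer: 33.0000 39.6000 41.2500

Derivation:
After op 1 tick(4): ref=4.0000 raw=[4.4000 4.8000 5.0000]
After op 2 tick(8): ref=12.0000 raw=[13.2000 14.4000 15.0000]
After op 3 tick(8): ref=20.0000 raw=[22.0000 24.0000 25.0000]
After op 4 tick(5): ref=25.0000 raw=[27.5000 30.0000 31.2500]
After op 5 tick(8): ref=33.0000 raw=[36.3000 39.6000 41.2500]
After op 6 sync(0): ref=33.0000 raw=[33.0000 39.6000 41.2500]
Wrap final raw readings (mod 60): 33.0000 mod 60 = 33.0000; 39.6000 mod 60 = 39.6000; 41.2500 mod 60 = 41.2500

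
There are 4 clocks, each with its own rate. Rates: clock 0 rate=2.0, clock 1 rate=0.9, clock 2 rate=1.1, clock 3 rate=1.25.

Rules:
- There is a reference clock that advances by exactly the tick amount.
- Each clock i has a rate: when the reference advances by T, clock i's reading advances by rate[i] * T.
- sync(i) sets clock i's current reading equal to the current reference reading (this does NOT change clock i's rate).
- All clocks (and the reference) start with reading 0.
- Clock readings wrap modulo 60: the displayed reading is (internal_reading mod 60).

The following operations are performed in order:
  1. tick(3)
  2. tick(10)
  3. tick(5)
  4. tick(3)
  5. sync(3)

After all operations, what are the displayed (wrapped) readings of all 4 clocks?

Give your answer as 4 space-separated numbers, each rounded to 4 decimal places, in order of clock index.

Answer: 42.0000 18.9000 23.1000 21.0000

Derivation:
After op 1 tick(3): ref=3.0000 raw=[6.0000 2.7000 3.3000 3.7500]
After op 2 tick(10): ref=13.0000 raw=[26.0000 11.7000 14.3000 16.2500]
After op 3 tick(5): ref=18.0000 raw=[36.0000 16.2000 19.8000 22.5000]
After op 4 tick(3): ref=21.0000 raw=[42.0000 18.9000 23.1000 26.2500]
After op 5 sync(3): ref=21.0000 raw=[42.0000 18.9000 23.1000 21.0000]
Wrap final raw readings (mod 60): 42.0000 mod 60 = 42.0000; 18.9000 mod 60 = 18.9000; 23.1000 mod 60 = 23.1000; 21.0000 mod 60 = 21.0000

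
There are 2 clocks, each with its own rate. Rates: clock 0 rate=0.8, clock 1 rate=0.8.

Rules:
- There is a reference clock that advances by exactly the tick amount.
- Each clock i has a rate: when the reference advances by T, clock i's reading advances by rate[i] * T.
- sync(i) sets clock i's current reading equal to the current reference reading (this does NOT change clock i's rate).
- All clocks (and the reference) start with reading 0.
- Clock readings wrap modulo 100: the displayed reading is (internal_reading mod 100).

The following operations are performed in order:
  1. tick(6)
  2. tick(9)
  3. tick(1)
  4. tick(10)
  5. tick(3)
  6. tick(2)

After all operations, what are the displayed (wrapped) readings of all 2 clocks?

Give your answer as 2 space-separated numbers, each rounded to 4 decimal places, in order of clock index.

Answer: 24.8000 24.8000

Derivation:
After op 1 tick(6): ref=6.0000 raw=[4.8000 4.8000]
After op 2 tick(9): ref=15.0000 raw=[12.0000 12.0000]
After op 3 tick(1): ref=16.0000 raw=[12.8000 12.8000]
After op 4 tick(10): ref=26.0000 raw=[20.8000 20.8000]
After op 5 tick(3): ref=29.0000 raw=[23.2000 23.2000]
After op 6 tick(2): ref=31.0000 raw=[24.8000 24.8000]
Wrap final raw readings (mod 100): 24.8000 mod 100 = 24.8000; 24.8000 mod 100 = 24.8000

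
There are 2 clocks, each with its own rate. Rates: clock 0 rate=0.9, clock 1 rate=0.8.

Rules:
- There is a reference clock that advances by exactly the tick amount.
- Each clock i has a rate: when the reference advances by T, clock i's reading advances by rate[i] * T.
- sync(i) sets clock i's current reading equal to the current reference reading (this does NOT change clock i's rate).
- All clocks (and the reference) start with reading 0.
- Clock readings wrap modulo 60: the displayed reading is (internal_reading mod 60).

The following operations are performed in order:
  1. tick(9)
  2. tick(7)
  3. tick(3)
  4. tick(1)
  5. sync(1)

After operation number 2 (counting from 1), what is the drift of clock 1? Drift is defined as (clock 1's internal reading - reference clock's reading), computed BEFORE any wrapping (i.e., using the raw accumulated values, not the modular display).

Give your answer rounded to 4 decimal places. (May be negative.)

Answer: -3.2000

Derivation:
After op 1 tick(9): ref=9.0000 raw=[8.1000 7.2000]
After op 2 tick(7): ref=16.0000 raw=[14.4000 12.8000]
Drift of clock 1 after op 2: 12.8000 - 16.0000 = -3.2000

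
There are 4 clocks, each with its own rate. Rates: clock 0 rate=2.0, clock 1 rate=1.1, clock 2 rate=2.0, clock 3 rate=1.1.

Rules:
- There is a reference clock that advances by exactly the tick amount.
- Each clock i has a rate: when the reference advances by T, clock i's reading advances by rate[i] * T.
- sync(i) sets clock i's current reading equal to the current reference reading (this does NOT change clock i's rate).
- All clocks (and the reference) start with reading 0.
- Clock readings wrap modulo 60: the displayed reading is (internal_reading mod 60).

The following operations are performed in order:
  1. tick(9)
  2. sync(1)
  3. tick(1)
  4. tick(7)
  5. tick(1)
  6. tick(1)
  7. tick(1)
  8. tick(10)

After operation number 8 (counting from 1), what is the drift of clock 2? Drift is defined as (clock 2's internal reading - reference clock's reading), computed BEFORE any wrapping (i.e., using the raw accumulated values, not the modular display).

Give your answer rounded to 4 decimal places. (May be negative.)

Answer: 30.0000

Derivation:
After op 1 tick(9): ref=9.0000 raw=[18.0000 9.9000 18.0000 9.9000]
After op 2 sync(1): ref=9.0000 raw=[18.0000 9.0000 18.0000 9.9000]
After op 3 tick(1): ref=10.0000 raw=[20.0000 10.1000 20.0000 11.0000]
After op 4 tick(7): ref=17.0000 raw=[34.0000 17.8000 34.0000 18.7000]
After op 5 tick(1): ref=18.0000 raw=[36.0000 18.9000 36.0000 19.8000]
After op 6 tick(1): ref=19.0000 raw=[38.0000 20.0000 38.0000 20.9000]
After op 7 tick(1): ref=20.0000 raw=[40.0000 21.1000 40.0000 22.0000]
After op 8 tick(10): ref=30.0000 raw=[60.0000 32.1000 60.0000 33.0000]
Drift of clock 2 after op 8: 60.0000 - 30.0000 = 30.0000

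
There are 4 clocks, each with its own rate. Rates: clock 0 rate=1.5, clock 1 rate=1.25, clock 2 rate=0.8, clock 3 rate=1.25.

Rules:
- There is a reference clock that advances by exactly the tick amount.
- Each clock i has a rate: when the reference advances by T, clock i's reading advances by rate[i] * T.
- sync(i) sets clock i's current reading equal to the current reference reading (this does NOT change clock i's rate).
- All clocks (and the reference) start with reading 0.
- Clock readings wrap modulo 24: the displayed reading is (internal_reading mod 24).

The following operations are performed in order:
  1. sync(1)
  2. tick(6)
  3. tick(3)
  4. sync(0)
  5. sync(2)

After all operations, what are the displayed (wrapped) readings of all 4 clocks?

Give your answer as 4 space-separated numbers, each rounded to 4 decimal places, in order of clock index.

After op 1 sync(1): ref=0.0000 raw=[0.0000 0.0000 0.0000 0.0000]
After op 2 tick(6): ref=6.0000 raw=[9.0000 7.5000 4.8000 7.5000]
After op 3 tick(3): ref=9.0000 raw=[13.5000 11.2500 7.2000 11.2500]
After op 4 sync(0): ref=9.0000 raw=[9.0000 11.2500 7.2000 11.2500]
After op 5 sync(2): ref=9.0000 raw=[9.0000 11.2500 9.0000 11.2500]
Wrap final raw readings (mod 24): 9.0000 mod 24 = 9.0000; 11.2500 mod 24 = 11.2500; 9.0000 mod 24 = 9.0000; 11.2500 mod 24 = 11.2500

Answer: 9.0000 11.2500 9.0000 11.2500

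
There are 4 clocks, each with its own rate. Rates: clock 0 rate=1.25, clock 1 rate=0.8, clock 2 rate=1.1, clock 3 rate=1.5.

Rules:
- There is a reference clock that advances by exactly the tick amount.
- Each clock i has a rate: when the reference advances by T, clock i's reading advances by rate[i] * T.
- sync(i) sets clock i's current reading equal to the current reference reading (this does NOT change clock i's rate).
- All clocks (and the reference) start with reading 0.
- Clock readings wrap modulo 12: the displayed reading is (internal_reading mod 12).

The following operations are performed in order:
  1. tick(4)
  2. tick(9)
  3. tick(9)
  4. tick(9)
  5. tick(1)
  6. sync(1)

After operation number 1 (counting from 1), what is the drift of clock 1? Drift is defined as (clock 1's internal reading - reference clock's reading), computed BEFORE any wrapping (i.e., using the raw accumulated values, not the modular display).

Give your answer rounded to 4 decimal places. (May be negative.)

Answer: -0.8000

Derivation:
After op 1 tick(4): ref=4.0000 raw=[5.0000 3.2000 4.4000 6.0000]
Drift of clock 1 after op 1: 3.2000 - 4.0000 = -0.8000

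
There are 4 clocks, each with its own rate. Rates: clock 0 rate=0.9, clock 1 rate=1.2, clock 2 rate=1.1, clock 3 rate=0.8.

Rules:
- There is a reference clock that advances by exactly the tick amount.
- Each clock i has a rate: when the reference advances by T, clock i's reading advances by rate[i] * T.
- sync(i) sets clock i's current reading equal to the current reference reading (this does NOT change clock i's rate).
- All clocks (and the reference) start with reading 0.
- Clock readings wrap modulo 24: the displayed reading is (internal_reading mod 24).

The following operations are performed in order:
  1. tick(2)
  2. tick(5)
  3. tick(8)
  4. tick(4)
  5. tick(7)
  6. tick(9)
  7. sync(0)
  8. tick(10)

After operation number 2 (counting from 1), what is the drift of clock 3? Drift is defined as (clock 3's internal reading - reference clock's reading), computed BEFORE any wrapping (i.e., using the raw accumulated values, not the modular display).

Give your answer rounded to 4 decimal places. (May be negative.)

After op 1 tick(2): ref=2.0000 raw=[1.8000 2.4000 2.2000 1.6000]
After op 2 tick(5): ref=7.0000 raw=[6.3000 8.4000 7.7000 5.6000]
Drift of clock 3 after op 2: 5.6000 - 7.0000 = -1.4000

Answer: -1.4000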